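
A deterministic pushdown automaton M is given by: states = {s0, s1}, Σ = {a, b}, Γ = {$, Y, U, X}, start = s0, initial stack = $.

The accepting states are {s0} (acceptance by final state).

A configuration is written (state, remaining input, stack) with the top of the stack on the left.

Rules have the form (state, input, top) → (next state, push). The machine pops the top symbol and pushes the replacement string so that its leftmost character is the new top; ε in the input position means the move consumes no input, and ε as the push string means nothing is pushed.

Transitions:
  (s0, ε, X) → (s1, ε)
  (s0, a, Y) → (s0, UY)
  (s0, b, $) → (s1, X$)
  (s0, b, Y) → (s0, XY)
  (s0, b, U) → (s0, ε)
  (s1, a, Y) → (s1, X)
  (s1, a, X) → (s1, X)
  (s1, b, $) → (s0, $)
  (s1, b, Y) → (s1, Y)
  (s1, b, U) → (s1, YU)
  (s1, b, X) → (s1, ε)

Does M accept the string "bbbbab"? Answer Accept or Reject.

Reject

(s0, bbbbab, $)
  read b, top $: go to s1, push X$ → (s1, bbbab, X$)
  read b, top X: go to s1, push ε → (s1, bbab, $)
  read b, top $: go to s0, push $ → (s0, bab, $)
  read b, top $: go to s1, push X$ → (s1, ab, X$)
  read a, top X: go to s1, push X → (s1, b, X$)
  read b, top X: go to s1, push ε → (s1, ε, $)
All input consumed; state s1 ∉ F and no further ε-move applies.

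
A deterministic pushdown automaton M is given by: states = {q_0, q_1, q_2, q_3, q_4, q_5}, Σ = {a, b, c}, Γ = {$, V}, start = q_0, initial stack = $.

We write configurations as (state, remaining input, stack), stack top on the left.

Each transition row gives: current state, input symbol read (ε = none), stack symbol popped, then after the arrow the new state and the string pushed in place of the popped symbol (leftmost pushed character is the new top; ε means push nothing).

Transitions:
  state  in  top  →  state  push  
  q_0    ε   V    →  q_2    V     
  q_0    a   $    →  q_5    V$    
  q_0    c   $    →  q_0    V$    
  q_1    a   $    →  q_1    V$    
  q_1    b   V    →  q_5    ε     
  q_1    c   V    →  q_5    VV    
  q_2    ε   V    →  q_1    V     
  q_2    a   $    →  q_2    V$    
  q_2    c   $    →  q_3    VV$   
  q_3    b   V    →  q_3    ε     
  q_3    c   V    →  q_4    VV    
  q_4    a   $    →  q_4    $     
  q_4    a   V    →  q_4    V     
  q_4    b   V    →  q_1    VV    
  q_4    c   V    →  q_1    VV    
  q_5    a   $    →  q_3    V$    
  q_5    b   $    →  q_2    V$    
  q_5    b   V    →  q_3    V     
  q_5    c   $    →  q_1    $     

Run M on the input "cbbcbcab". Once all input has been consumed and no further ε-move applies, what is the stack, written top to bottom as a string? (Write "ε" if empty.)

(q_0, cbbcbcab, $)
  read c, top $: go to q_0, push V$ → (q_0, bbcbcab, V$)
  ε-move, top V: go to q_2, push V → (q_2, bbcbcab, V$)
  ε-move, top V: go to q_1, push V → (q_1, bbcbcab, V$)
  read b, top V: go to q_5, push ε → (q_5, bcbcab, $)
  read b, top $: go to q_2, push V$ → (q_2, cbcab, V$)
  ε-move, top V: go to q_1, push V → (q_1, cbcab, V$)
  read c, top V: go to q_5, push VV → (q_5, bcab, VV$)
  read b, top V: go to q_3, push V → (q_3, cab, VV$)
  read c, top V: go to q_4, push VV → (q_4, ab, VVV$)
  read a, top V: go to q_4, push V → (q_4, b, VVV$)
  read b, top V: go to q_1, push VV → (q_1, ε, VVVV$)
All input consumed in state q_1 with stack VVVV$.

VVVV$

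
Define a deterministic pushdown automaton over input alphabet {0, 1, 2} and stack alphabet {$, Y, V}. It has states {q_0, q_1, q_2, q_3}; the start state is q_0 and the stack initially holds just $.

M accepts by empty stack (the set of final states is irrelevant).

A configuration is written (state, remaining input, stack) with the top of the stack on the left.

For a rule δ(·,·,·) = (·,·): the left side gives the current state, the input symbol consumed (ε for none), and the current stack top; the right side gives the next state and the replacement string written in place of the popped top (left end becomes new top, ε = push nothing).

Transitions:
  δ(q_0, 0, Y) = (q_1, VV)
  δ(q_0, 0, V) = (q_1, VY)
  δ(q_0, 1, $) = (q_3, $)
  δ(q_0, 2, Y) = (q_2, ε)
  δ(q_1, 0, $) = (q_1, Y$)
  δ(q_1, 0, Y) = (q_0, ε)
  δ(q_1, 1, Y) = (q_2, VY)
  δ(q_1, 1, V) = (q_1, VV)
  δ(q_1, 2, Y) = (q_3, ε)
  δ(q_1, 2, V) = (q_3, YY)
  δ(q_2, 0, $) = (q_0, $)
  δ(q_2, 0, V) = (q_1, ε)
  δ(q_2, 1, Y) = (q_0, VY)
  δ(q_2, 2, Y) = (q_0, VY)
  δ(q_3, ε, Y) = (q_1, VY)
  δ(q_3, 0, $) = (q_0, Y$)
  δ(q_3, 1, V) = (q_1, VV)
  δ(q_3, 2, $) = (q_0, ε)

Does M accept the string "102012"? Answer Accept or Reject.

(q_0, 102012, $)
  read 1, top $: go to q_3, push $ → (q_3, 02012, $)
  read 0, top $: go to q_0, push Y$ → (q_0, 2012, Y$)
  read 2, top Y: go to q_2, push ε → (q_2, 012, $)
  read 0, top $: go to q_0, push $ → (q_0, 12, $)
  read 1, top $: go to q_3, push $ → (q_3, 2, $)
  read 2, top $: go to q_0, push ε → (q_0, ε, ε)
All input consumed and the stack is empty.

Accept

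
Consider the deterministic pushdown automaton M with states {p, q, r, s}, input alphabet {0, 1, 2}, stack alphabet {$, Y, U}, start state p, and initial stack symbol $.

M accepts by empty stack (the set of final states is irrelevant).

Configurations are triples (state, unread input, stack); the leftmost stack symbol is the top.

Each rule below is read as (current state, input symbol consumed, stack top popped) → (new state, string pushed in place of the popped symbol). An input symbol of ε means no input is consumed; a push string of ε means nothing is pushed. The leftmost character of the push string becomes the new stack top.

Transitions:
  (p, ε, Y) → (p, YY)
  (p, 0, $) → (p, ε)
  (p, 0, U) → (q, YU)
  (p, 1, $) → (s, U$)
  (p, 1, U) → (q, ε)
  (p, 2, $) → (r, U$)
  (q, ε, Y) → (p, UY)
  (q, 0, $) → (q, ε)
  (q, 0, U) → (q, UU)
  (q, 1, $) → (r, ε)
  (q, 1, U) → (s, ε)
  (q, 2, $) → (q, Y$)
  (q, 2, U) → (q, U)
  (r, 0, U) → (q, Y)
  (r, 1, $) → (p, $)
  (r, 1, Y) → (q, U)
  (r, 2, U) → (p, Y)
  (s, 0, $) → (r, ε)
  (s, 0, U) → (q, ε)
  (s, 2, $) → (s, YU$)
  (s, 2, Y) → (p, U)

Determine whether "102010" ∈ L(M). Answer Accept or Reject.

(p, 102010, $)
  read 1, top $: go to s, push U$ → (s, 02010, U$)
  read 0, top U: go to q, push ε → (q, 2010, $)
  read 2, top $: go to q, push Y$ → (q, 010, Y$)
  ε-move, top Y: go to p, push UY → (p, 010, UY$)
  read 0, top U: go to q, push YU → (q, 10, YUY$)
  ε-move, top Y: go to p, push UY → (p, 10, UYUY$)
  read 1, top U: go to q, push ε → (q, 0, YUY$)
  ε-move, top Y: go to p, push UY → (p, 0, UYUY$)
  read 0, top U: go to q, push YU → (q, ε, YUYUY$)
  ε-move, top Y: go to p, push UY → (p, ε, UYUYUY$)
All input consumed; stack is UYUYUY$, not empty, and no further ε-move applies.

Reject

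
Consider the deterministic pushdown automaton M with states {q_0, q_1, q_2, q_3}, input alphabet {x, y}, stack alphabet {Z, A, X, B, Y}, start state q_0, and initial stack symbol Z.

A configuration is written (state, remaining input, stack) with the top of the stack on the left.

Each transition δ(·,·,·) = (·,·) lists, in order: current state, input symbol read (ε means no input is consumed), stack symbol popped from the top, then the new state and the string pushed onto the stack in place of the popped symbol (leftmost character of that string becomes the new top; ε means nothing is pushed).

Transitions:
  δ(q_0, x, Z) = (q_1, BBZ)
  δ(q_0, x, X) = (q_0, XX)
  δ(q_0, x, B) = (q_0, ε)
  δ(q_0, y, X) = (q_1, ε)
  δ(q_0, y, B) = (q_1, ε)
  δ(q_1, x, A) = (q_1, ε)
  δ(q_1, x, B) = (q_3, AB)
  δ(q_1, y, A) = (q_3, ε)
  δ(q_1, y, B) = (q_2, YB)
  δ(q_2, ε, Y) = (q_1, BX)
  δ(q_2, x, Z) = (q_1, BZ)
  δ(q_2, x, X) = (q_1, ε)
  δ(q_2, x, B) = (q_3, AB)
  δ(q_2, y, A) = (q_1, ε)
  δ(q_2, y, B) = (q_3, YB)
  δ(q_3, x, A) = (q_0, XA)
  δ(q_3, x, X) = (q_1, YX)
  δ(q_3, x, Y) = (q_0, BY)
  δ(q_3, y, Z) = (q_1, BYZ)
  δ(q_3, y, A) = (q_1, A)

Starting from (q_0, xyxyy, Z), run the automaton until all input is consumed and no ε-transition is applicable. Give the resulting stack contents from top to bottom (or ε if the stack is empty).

(q_0, xyxyy, Z)
  read x, top Z: go to q_1, push BBZ → (q_1, yxyy, BBZ)
  read y, top B: go to q_2, push YB → (q_2, xyy, YBBZ)
  ε-move, top Y: go to q_1, push BX → (q_1, xyy, BXBBZ)
  read x, top B: go to q_3, push AB → (q_3, yy, ABXBBZ)
  read y, top A: go to q_1, push A → (q_1, y, ABXBBZ)
  read y, top A: go to q_3, push ε → (q_3, ε, BXBBZ)
All input consumed in state q_3 with stack BXBBZ.

BXBBZ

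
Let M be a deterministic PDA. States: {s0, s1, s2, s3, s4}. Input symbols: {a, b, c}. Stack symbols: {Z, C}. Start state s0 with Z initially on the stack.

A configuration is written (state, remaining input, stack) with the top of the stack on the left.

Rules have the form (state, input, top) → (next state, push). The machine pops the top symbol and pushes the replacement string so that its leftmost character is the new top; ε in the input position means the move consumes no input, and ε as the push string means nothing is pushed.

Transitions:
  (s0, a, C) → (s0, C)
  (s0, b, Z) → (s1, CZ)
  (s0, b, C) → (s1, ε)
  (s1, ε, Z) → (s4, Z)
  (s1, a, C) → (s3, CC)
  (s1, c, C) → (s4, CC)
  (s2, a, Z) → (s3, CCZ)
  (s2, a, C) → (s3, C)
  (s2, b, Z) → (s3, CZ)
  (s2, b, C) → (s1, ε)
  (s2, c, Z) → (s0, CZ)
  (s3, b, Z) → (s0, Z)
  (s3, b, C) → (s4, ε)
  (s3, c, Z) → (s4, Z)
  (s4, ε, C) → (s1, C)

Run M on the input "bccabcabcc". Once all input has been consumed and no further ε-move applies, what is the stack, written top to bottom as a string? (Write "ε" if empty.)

CCCCCCZ

(s0, bccabcabcc, Z) ⊢ (s1, ccabcabcc, CZ) ⊢ (s4, cabcabcc, CCZ) ⊢ (s1, cabcabcc, CCZ) ⊢ (s4, abcabcc, CCCZ) ⊢ (s1, abcabcc, CCCZ) ⊢ (s3, bcabcc, CCCCZ) ⊢ (s4, cabcc, CCCZ) ⊢ (s1, cabcc, CCCZ) ⊢ (s4, abcc, CCCCZ) ⊢ (s1, abcc, CCCCZ) ⊢ (s3, bcc, CCCCCZ) ⊢ (s4, cc, CCCCZ) ⊢ (s1, cc, CCCCZ) ⊢ (s4, c, CCCCCZ) ⊢ (s1, c, CCCCCZ) ⊢ (s4, ε, CCCCCCZ) ⊢ (s1, ε, CCCCCCZ)
All input consumed in state s1 with stack CCCCCCZ.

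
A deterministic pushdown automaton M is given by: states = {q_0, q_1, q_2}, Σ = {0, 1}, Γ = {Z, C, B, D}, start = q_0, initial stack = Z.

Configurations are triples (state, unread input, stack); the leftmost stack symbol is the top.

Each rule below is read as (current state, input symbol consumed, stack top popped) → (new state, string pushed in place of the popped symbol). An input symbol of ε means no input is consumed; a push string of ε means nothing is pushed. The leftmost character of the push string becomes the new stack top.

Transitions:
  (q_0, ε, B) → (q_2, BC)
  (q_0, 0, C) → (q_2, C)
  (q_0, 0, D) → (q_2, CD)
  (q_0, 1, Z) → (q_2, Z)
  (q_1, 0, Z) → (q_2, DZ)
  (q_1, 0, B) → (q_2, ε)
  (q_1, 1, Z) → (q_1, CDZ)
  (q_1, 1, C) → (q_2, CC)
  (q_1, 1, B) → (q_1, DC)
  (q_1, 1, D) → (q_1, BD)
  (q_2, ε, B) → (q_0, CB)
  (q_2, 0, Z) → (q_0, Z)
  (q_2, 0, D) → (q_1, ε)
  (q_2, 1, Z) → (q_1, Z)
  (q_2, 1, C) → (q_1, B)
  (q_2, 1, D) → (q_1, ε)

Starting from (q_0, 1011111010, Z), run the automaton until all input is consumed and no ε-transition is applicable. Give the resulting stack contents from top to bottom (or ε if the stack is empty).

DZ

(q_0, 1011111010, Z) ⊢ (q_2, 011111010, Z) ⊢ (q_0, 11111010, Z) ⊢ (q_2, 1111010, Z) ⊢ (q_1, 111010, Z) ⊢ (q_1, 11010, CDZ) ⊢ (q_2, 1010, CCDZ) ⊢ (q_1, 010, BCDZ) ⊢ (q_2, 10, CDZ) ⊢ (q_1, 0, BDZ) ⊢ (q_2, ε, DZ)
All input consumed in state q_2 with stack DZ.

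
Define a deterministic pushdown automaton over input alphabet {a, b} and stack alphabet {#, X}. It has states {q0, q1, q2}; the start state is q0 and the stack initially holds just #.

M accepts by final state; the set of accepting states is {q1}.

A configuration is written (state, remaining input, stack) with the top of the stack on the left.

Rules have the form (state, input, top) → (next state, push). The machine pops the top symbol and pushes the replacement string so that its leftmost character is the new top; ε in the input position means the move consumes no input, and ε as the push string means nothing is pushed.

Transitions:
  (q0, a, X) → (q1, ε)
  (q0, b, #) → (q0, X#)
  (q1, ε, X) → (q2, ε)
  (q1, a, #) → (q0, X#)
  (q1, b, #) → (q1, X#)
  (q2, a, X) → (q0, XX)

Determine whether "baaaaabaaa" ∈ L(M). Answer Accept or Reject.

Reject

(q0, baaaaabaaa, #)
  read b, top #: go to q0, push X# → (q0, aaaaabaaa, X#)
  read a, top X: go to q1, push ε → (q1, aaaabaaa, #)
  read a, top #: go to q0, push X# → (q0, aaabaaa, X#)
  read a, top X: go to q1, push ε → (q1, aabaaa, #)
  read a, top #: go to q0, push X# → (q0, abaaa, X#)
  read a, top X: go to q1, push ε → (q1, baaa, #)
  read b, top #: go to q1, push X# → (q1, aaa, X#)
  ε-move, top X: go to q2, push ε → (q2, aaa, #)
No transition applies at (q2, aaa, #); input not fully consumed.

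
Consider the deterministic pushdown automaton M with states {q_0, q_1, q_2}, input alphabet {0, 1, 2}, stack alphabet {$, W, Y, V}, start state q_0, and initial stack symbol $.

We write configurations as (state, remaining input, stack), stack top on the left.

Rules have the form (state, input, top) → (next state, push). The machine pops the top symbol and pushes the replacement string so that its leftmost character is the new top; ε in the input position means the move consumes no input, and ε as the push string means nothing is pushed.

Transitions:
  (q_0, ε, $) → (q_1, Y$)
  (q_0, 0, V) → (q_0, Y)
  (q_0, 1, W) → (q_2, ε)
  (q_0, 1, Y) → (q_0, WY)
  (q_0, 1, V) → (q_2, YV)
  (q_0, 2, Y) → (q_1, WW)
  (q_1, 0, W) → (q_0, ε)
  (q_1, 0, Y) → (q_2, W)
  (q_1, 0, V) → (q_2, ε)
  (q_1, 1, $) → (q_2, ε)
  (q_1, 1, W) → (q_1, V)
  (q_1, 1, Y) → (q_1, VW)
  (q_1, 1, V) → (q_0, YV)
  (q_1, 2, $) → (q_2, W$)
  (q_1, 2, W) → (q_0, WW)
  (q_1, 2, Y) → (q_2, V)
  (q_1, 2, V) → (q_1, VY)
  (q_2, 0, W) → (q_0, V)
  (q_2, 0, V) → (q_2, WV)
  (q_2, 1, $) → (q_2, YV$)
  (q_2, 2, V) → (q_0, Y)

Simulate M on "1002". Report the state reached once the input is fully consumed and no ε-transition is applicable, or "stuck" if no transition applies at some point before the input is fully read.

stuck

(q_0, 1002, $)
  ε-move, top $: go to q_1, push Y$ → (q_1, 1002, Y$)
  read 1, top Y: go to q_1, push VW → (q_1, 002, VW$)
  read 0, top V: go to q_2, push ε → (q_2, 02, W$)
  read 0, top W: go to q_0, push V → (q_0, 2, V$)
No transition for (q_0, 2, top V); M blocks with input 2 remaining.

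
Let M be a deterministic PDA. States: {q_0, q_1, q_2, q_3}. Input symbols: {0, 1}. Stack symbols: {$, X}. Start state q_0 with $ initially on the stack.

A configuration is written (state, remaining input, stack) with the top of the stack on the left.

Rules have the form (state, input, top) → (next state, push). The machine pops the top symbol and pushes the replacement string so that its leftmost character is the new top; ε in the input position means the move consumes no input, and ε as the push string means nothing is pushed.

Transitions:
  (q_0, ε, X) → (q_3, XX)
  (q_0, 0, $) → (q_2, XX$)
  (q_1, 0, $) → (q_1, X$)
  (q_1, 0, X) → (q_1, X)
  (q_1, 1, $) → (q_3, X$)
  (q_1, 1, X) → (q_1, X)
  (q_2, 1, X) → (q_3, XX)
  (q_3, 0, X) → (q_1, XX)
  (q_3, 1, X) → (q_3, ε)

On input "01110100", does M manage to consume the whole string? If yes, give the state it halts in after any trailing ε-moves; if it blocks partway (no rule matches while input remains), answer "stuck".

(q_0, 01110100, $)
  read 0, top $: go to q_2, push XX$ → (q_2, 1110100, XX$)
  read 1, top X: go to q_3, push XX → (q_3, 110100, XXX$)
  read 1, top X: go to q_3, push ε → (q_3, 10100, XX$)
  read 1, top X: go to q_3, push ε → (q_3, 0100, X$)
  read 0, top X: go to q_1, push XX → (q_1, 100, XX$)
  read 1, top X: go to q_1, push X → (q_1, 00, XX$)
  read 0, top X: go to q_1, push X → (q_1, 0, XX$)
  read 0, top X: go to q_1, push X → (q_1, ε, XX$)
All input consumed; M is in state q_1.

q_1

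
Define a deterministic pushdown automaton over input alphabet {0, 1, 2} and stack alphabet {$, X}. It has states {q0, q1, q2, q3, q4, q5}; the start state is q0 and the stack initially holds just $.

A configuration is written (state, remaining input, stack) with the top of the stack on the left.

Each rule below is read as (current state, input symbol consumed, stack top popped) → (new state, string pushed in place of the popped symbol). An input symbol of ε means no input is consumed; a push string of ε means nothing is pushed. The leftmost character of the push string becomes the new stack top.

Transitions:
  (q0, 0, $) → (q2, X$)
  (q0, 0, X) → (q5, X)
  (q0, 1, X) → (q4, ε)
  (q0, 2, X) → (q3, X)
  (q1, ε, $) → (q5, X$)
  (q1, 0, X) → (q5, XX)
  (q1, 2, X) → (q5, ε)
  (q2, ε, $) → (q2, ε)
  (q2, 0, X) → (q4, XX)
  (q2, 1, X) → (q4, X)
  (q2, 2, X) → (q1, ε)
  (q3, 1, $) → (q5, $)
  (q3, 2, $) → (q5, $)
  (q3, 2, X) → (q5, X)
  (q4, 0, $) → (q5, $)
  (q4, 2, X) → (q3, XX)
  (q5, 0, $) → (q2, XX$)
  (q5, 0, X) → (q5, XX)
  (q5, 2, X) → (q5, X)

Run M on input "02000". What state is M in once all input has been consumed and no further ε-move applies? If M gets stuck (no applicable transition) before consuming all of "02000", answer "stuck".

q5

(q0, 02000, $) ⊢ (q2, 2000, X$) ⊢ (q1, 000, $) ⊢ (q5, 000, X$) ⊢ (q5, 00, XX$) ⊢ (q5, 0, XXX$) ⊢ (q5, ε, XXXX$)
All input consumed; M is in state q5.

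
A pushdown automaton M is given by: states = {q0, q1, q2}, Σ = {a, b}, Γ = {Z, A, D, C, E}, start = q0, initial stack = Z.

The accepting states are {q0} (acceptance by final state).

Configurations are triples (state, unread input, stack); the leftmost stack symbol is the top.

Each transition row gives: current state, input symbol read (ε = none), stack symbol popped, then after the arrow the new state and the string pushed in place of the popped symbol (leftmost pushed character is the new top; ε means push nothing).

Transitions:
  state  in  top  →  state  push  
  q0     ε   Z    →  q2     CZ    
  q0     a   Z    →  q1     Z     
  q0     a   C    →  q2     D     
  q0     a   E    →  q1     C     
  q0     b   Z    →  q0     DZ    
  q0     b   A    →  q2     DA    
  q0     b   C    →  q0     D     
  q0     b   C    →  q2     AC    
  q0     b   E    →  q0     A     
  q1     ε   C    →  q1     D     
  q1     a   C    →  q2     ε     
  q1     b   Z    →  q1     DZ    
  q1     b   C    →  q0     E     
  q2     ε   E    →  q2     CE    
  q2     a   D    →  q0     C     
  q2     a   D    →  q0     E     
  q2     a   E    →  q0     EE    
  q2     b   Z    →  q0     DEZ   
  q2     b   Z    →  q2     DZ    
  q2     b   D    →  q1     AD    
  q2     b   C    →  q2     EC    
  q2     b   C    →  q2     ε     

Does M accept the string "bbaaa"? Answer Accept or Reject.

One accepting computation: (q0, bbaaa, Z) ⊢ (q2, bbaaa, CZ) ⊢ (q2, baaa, Z) ⊢ (q2, aaa, DZ) ⊢ (q0, aa, CZ) ⊢ (q2, a, DZ) ⊢ (q0, ε, CZ)
All input consumed and state q0 ∈ F.

Accept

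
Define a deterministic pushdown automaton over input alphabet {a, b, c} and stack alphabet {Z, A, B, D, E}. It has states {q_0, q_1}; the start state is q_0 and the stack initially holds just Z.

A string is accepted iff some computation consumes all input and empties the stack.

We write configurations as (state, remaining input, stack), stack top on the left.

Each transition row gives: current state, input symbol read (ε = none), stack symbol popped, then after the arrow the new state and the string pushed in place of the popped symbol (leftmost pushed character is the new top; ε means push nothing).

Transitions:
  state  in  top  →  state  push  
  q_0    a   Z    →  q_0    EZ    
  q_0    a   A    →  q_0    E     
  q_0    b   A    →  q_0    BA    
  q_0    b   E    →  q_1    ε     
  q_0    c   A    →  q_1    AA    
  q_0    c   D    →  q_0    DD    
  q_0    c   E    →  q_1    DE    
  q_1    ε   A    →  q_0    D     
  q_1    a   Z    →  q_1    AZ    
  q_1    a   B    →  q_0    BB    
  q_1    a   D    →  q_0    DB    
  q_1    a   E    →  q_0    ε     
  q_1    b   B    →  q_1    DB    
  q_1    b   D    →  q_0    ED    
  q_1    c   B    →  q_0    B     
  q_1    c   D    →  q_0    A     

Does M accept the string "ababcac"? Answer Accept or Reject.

Reject

(q_0, ababcac, Z)
  read a, top Z: go to q_0, push EZ → (q_0, babcac, EZ)
  read b, top E: go to q_1, push ε → (q_1, abcac, Z)
  read a, top Z: go to q_1, push AZ → (q_1, bcac, AZ)
  ε-move, top A: go to q_0, push D → (q_0, bcac, DZ)
No transition applies at (q_0, bcac, DZ); input not fully consumed.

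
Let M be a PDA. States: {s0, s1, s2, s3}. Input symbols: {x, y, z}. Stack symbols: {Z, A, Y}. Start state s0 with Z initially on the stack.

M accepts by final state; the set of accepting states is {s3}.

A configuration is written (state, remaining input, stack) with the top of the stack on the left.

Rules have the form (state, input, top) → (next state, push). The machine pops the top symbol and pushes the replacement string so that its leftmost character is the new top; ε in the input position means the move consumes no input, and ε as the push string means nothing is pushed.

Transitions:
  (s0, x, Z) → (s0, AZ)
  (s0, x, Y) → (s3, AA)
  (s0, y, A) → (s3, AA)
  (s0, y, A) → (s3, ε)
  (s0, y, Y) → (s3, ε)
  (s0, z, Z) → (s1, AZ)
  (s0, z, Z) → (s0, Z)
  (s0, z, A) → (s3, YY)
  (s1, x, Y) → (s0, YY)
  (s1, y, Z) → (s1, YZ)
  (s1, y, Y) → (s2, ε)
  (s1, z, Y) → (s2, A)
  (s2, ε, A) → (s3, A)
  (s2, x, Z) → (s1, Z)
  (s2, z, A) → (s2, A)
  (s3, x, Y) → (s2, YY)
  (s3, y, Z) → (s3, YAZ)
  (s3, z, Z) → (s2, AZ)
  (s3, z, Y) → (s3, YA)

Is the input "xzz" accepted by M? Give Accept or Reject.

One accepting computation: (s0, xzz, Z) ⊢ (s0, zz, AZ) ⊢ (s3, z, YYZ) ⊢ (s3, ε, YAYZ)
All input consumed and state s3 ∈ F.

Accept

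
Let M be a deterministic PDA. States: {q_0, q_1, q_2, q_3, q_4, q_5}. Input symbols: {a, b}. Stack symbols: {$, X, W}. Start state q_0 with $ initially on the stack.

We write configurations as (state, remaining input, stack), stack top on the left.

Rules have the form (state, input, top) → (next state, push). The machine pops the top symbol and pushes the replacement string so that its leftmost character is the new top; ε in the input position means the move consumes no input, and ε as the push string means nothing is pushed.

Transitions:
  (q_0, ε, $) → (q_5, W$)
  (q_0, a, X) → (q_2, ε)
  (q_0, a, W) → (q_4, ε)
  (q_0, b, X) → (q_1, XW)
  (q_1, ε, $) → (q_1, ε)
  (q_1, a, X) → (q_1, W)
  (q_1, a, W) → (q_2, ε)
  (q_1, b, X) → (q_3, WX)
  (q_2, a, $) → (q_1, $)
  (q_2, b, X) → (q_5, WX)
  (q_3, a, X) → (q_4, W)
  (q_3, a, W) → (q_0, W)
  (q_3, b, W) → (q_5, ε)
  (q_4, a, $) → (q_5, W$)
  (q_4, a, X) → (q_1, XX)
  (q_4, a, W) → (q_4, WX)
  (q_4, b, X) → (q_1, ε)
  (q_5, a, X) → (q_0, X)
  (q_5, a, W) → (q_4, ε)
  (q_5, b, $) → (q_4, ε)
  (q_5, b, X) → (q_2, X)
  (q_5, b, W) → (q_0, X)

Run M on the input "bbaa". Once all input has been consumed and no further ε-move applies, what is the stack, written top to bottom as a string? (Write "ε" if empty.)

(q_0, bbaa, $)
  ε-move, top $: go to q_5, push W$ → (q_5, bbaa, W$)
  read b, top W: go to q_0, push X → (q_0, baa, X$)
  read b, top X: go to q_1, push XW → (q_1, aa, XW$)
  read a, top X: go to q_1, push W → (q_1, a, WW$)
  read a, top W: go to q_2, push ε → (q_2, ε, W$)
All input consumed in state q_2 with stack W$.

W$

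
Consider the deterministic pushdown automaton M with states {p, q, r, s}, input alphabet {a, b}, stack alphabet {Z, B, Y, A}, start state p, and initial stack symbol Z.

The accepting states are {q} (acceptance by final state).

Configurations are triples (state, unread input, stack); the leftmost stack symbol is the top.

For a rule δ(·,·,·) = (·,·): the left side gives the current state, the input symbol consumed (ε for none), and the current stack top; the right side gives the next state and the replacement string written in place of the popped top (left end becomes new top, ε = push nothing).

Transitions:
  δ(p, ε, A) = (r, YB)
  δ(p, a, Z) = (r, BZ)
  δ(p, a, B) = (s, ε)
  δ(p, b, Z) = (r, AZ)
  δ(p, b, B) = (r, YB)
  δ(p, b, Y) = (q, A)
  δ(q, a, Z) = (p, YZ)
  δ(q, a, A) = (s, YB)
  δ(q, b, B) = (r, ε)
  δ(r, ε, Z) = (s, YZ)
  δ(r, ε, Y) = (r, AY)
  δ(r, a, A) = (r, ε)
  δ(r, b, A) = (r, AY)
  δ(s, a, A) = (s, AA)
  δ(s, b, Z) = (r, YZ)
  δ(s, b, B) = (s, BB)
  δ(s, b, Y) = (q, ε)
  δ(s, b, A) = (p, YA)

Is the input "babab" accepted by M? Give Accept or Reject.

(p, babab, Z)
  read b, top Z: go to r, push AZ → (r, abab, AZ)
  read a, top A: go to r, push ε → (r, bab, Z)
  ε-move, top Z: go to s, push YZ → (s, bab, YZ)
  read b, top Y: go to q, push ε → (q, ab, Z)
  read a, top Z: go to p, push YZ → (p, b, YZ)
  read b, top Y: go to q, push A → (q, ε, AZ)
All input consumed; state q ∈ F.

Accept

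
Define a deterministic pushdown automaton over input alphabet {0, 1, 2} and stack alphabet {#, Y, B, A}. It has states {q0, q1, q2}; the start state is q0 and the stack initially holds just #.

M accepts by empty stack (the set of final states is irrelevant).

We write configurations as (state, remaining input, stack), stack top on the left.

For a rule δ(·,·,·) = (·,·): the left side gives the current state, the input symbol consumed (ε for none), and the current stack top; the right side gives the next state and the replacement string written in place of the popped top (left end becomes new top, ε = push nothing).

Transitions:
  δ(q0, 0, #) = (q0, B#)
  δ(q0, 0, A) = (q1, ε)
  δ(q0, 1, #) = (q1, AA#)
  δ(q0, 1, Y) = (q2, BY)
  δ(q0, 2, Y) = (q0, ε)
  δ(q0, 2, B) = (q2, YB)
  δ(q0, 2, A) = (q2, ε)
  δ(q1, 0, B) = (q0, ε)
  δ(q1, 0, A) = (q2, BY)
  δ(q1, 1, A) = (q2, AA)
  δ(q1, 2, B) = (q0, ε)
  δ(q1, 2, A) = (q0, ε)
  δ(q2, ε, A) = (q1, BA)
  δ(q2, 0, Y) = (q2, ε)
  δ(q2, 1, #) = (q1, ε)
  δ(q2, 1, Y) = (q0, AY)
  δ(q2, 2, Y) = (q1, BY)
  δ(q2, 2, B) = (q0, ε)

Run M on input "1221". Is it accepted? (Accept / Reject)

(q0, 1221, #)
  read 1, top #: go to q1, push AA# → (q1, 221, AA#)
  read 2, top A: go to q0, push ε → (q0, 21, A#)
  read 2, top A: go to q2, push ε → (q2, 1, #)
  read 1, top #: go to q1, push ε → (q1, ε, ε)
All input consumed and the stack is empty.

Accept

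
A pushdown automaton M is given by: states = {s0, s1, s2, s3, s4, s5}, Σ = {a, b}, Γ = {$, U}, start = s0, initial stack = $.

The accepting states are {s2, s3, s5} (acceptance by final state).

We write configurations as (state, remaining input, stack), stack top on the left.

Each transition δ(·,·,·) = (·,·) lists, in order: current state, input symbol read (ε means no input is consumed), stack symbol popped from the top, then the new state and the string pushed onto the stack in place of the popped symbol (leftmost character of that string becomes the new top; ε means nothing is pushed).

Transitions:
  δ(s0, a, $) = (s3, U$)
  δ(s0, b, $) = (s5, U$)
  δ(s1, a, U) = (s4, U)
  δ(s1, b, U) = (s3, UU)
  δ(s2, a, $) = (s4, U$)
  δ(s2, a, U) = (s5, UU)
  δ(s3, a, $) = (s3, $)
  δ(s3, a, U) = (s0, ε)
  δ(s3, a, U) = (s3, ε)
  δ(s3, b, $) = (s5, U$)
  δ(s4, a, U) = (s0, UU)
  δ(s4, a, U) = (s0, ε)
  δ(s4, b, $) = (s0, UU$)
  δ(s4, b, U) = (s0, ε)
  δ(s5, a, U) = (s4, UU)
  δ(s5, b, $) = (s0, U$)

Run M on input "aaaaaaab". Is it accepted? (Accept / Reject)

Accept

One accepting computation: (s0, aaaaaaab, $) ⊢ (s3, aaaaaab, U$) ⊢ (s0, aaaaab, $) ⊢ (s3, aaaab, U$) ⊢ (s0, aaab, $) ⊢ (s3, aab, U$) ⊢ (s3, ab, $) ⊢ (s3, b, $) ⊢ (s5, ε, U$)
All input consumed and state s5 ∈ F.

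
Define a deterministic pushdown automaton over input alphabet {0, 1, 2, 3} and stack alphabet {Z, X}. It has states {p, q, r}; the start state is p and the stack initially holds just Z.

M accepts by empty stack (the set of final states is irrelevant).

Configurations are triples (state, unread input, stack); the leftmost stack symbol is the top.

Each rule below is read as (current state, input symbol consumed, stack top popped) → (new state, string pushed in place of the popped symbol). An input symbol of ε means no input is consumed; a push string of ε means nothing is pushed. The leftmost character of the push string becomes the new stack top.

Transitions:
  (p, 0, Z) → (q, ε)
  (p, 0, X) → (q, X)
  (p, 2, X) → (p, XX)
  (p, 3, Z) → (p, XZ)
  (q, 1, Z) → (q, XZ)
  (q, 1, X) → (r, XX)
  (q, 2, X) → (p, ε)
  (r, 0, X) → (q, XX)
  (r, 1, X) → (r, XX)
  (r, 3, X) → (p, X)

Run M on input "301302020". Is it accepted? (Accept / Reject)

Accept

(p, 301302020, Z)
  read 3, top Z: go to p, push XZ → (p, 01302020, XZ)
  read 0, top X: go to q, push X → (q, 1302020, XZ)
  read 1, top X: go to r, push XX → (r, 302020, XXZ)
  read 3, top X: go to p, push X → (p, 02020, XXZ)
  read 0, top X: go to q, push X → (q, 2020, XXZ)
  read 2, top X: go to p, push ε → (p, 020, XZ)
  read 0, top X: go to q, push X → (q, 20, XZ)
  read 2, top X: go to p, push ε → (p, 0, Z)
  read 0, top Z: go to q, push ε → (q, ε, ε)
All input consumed and the stack is empty.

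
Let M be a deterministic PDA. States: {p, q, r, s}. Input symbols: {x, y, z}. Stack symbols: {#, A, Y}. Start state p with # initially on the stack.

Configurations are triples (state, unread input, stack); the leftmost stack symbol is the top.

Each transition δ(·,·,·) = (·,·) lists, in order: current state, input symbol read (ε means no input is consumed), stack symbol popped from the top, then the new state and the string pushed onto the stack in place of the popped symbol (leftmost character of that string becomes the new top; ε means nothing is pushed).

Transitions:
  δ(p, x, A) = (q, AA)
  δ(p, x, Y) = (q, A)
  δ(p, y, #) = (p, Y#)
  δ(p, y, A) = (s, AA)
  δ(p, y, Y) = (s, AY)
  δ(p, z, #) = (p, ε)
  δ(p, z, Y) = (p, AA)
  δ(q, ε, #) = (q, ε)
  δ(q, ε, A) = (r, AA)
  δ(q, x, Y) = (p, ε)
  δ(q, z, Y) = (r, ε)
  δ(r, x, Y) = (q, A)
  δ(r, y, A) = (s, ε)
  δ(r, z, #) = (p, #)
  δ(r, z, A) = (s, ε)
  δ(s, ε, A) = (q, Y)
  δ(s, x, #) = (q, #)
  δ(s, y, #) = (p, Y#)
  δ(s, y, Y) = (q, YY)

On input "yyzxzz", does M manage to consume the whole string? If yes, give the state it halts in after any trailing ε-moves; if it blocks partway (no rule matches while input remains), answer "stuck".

(p, yyzxzz, #)
  read y, top #: go to p, push Y# → (p, yzxzz, Y#)
  read y, top Y: go to s, push AY → (s, zxzz, AY#)
  ε-move, top A: go to q, push Y → (q, zxzz, YY#)
  read z, top Y: go to r, push ε → (r, xzz, Y#)
  read x, top Y: go to q, push A → (q, zz, A#)
  ε-move, top A: go to r, push AA → (r, zz, AA#)
  read z, top A: go to s, push ε → (s, z, A#)
  ε-move, top A: go to q, push Y → (q, z, Y#)
  read z, top Y: go to r, push ε → (r, ε, #)
All input consumed; M is in state r.

r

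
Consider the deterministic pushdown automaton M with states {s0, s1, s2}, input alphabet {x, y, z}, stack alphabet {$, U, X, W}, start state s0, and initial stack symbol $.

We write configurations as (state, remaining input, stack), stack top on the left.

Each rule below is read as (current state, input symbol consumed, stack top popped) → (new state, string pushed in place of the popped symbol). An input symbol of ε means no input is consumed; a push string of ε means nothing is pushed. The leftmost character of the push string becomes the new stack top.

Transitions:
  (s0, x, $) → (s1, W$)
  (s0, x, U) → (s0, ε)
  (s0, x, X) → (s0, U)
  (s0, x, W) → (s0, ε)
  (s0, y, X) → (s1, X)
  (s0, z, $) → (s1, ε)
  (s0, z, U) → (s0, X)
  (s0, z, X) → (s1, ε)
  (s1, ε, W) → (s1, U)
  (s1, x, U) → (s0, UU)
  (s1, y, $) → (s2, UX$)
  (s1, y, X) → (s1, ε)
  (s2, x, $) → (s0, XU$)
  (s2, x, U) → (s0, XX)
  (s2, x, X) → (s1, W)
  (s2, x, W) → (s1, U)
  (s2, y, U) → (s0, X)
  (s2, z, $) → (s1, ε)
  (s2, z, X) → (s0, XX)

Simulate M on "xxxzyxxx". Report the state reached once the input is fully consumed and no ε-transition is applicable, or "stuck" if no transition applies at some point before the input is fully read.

stuck

(s0, xxxzyxxx, $)
  read x, top $: go to s1, push W$ → (s1, xxzyxxx, W$)
  ε-move, top W: go to s1, push U → (s1, xxzyxxx, U$)
  read x, top U: go to s0, push UU → (s0, xzyxxx, UU$)
  read x, top U: go to s0, push ε → (s0, zyxxx, U$)
  read z, top U: go to s0, push X → (s0, yxxx, X$)
  read y, top X: go to s1, push X → (s1, xxx, X$)
No transition for (s1, x, top X); M blocks with input xxx remaining.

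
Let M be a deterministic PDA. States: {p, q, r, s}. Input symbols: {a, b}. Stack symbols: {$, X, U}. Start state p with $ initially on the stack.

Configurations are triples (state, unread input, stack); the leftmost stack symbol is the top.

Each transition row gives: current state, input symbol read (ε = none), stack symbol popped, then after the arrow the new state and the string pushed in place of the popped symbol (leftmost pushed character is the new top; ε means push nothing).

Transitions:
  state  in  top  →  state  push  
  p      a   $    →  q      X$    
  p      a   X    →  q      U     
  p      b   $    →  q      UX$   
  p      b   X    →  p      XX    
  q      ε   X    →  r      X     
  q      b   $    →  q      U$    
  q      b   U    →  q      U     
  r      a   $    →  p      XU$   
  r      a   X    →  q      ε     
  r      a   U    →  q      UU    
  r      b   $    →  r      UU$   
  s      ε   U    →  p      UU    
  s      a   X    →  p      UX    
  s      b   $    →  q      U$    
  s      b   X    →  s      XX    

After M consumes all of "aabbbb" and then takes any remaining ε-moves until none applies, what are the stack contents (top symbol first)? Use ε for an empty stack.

(p, aabbbb, $) ⊢ (q, abbbb, X$) ⊢ (r, abbbb, X$) ⊢ (q, bbbb, $) ⊢ (q, bbb, U$) ⊢ (q, bb, U$) ⊢ (q, b, U$) ⊢ (q, ε, U$)
All input consumed in state q with stack U$.

U$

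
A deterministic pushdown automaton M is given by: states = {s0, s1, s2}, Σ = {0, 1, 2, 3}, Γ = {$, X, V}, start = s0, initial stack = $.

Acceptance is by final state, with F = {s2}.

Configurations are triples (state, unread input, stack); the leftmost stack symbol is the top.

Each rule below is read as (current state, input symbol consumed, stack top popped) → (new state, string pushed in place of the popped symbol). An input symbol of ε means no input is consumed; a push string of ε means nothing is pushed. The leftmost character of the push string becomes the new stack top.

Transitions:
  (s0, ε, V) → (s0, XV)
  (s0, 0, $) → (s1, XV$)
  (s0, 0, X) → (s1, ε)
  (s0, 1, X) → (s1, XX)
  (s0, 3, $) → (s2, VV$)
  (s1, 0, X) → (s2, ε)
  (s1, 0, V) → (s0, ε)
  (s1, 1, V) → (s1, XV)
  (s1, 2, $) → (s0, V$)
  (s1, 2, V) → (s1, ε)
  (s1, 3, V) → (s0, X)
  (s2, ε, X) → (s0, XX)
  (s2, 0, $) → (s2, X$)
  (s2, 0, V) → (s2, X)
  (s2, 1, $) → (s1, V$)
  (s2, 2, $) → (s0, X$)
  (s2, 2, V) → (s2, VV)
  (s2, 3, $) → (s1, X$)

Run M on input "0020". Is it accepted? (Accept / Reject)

Accept

(s0, 0020, $) ⊢ (s1, 020, XV$) ⊢ (s2, 20, V$) ⊢ (s2, 0, VV$) ⊢ (s2, ε, XV$)
All input consumed; state s2 ∈ F.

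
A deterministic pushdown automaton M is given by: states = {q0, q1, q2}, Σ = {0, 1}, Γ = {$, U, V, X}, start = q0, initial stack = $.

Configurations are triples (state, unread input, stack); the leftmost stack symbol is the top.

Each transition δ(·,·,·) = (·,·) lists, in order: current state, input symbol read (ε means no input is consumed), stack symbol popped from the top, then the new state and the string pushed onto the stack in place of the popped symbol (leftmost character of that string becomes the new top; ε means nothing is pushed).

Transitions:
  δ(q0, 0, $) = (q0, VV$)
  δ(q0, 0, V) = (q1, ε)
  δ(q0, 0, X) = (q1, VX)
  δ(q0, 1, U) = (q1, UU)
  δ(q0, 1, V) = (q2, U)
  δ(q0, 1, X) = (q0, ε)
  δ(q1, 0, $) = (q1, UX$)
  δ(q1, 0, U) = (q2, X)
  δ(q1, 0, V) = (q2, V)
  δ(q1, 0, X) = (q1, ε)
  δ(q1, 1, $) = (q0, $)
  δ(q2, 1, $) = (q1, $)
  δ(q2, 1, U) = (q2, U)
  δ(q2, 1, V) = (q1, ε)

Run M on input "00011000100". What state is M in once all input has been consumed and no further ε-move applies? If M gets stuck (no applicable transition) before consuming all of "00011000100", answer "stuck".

q2

(q0, 00011000100, $) ⊢ (q0, 0011000100, VV$) ⊢ (q1, 011000100, V$) ⊢ (q2, 11000100, V$) ⊢ (q1, 1000100, $) ⊢ (q0, 000100, $) ⊢ (q0, 00100, VV$) ⊢ (q1, 0100, V$) ⊢ (q2, 100, V$) ⊢ (q1, 00, $) ⊢ (q1, 0, UX$) ⊢ (q2, ε, XX$)
All input consumed; M is in state q2.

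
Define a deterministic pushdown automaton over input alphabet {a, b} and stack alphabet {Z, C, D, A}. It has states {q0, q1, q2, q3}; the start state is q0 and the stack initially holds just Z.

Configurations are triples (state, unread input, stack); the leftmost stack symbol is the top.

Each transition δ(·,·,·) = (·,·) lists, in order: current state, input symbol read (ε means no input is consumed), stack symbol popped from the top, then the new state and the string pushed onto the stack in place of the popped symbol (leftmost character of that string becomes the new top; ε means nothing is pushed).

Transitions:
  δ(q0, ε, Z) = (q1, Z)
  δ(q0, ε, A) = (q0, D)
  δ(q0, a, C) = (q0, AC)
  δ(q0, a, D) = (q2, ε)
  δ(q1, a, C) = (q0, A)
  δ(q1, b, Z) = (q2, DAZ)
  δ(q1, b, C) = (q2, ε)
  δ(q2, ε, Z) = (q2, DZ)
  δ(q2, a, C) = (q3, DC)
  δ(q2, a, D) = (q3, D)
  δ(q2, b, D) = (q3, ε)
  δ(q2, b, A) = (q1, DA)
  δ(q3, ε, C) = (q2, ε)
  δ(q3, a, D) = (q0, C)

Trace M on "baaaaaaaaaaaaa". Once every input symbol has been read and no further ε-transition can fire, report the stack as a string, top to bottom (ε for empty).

(q0, baaaaaaaaaaaaa, Z)
  ε-move, top Z: go to q1, push Z → (q1, baaaaaaaaaaaaa, Z)
  read b, top Z: go to q2, push DAZ → (q2, aaaaaaaaaaaaa, DAZ)
  read a, top D: go to q3, push D → (q3, aaaaaaaaaaaa, DAZ)
  read a, top D: go to q0, push C → (q0, aaaaaaaaaaa, CAZ)
  read a, top C: go to q0, push AC → (q0, aaaaaaaaaa, ACAZ)
  ε-move, top A: go to q0, push D → (q0, aaaaaaaaaa, DCAZ)
  read a, top D: go to q2, push ε → (q2, aaaaaaaaa, CAZ)
  read a, top C: go to q3, push DC → (q3, aaaaaaaa, DCAZ)
  read a, top D: go to q0, push C → (q0, aaaaaaa, CCAZ)
  read a, top C: go to q0, push AC → (q0, aaaaaa, ACCAZ)
  ε-move, top A: go to q0, push D → (q0, aaaaaa, DCCAZ)
  read a, top D: go to q2, push ε → (q2, aaaaa, CCAZ)
  read a, top C: go to q3, push DC → (q3, aaaa, DCCAZ)
  read a, top D: go to q0, push C → (q0, aaa, CCCAZ)
  read a, top C: go to q0, push AC → (q0, aa, ACCCAZ)
  ε-move, top A: go to q0, push D → (q0, aa, DCCCAZ)
  read a, top D: go to q2, push ε → (q2, a, CCCAZ)
  read a, top C: go to q3, push DC → (q3, ε, DCCCAZ)
All input consumed in state q3 with stack DCCCAZ.

DCCCAZ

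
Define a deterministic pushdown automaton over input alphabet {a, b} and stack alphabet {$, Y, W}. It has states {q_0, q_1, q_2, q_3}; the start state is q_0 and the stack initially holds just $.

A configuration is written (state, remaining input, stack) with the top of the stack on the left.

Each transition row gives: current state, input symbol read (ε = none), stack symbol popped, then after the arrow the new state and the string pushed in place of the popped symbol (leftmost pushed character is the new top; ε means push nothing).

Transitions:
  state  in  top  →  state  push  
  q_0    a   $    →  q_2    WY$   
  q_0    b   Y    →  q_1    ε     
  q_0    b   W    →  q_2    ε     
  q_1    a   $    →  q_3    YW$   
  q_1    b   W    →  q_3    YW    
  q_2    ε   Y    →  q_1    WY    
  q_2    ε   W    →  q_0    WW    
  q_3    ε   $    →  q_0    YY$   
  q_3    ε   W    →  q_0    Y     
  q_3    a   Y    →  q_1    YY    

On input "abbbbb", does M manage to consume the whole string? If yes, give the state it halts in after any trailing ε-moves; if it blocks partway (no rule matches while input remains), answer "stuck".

q_0

(q_0, abbbbb, $) ⊢ (q_2, bbbbb, WY$) ⊢ (q_0, bbbbb, WWY$) ⊢ (q_2, bbbb, WY$) ⊢ (q_0, bbbb, WWY$) ⊢ (q_2, bbb, WY$) ⊢ (q_0, bbb, WWY$) ⊢ (q_2, bb, WY$) ⊢ (q_0, bb, WWY$) ⊢ (q_2, b, WY$) ⊢ (q_0, b, WWY$) ⊢ (q_2, ε, WY$) ⊢ (q_0, ε, WWY$)
All input consumed; M is in state q_0.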